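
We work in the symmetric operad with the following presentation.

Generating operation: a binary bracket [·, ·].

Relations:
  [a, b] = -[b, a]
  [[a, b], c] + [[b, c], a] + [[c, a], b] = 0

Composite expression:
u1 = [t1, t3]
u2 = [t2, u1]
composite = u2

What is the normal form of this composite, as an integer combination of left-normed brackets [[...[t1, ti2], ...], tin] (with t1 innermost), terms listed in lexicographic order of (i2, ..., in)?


Left-normed coefficients sit on the t1-initial expansion words.
Composite bracket: [t2, [t1, t3]]
The bracket unfolds into 4 signed words via [a, b] = ab - ba (2^2 = 4).
Only words starting with t1 matter:
  t1t3t2 (sign -1) contributes -[[t1, t3], t2]

-[[t1, t3], t2]


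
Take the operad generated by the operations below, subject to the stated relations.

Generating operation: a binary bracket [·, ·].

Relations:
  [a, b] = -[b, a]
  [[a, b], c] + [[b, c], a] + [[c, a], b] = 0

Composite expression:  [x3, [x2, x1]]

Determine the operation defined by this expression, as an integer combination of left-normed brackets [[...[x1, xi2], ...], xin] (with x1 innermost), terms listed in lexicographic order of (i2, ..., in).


Expand each bracket as ab - ba; the x1-initial words give the coefficients.
Composite bracket: [x3, [x2, x1]]
Expanding via [a, b] = ab - ba: 4 signed words (2^2 = 4).
Words beginning with x1 determine it all:
  from x1x2x3, sign +1: term +[[x1, x2], x3]

[[x1, x2], x3]


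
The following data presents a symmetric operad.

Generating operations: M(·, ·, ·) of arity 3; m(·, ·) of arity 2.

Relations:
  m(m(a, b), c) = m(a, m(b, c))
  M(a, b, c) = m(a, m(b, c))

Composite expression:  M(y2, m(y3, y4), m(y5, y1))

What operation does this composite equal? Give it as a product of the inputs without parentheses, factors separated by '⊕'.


y2 ⊕ y3 ⊕ y4 ⊕ y5 ⊕ y1

Key point: M is associative — brackets drop, the y-order remains.
m(y3, y4) spells out as y3 ⊕ y4
m(y5, y1) spells out as y5 ⊕ y1
M(y2, m(y3, y4), m(y5, y1)) spells out as y2 ⊕ y3 ⊕ y4 ⊕ y5 ⊕ y1


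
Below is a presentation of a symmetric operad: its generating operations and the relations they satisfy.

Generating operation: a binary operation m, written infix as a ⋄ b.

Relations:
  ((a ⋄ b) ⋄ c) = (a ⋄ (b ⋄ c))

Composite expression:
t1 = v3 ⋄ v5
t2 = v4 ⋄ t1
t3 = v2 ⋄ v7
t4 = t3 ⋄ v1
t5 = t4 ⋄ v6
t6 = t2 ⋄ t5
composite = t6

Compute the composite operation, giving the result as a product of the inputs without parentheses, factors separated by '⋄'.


v4 ⋄ v3 ⋄ v5 ⋄ v2 ⋄ v7 ⋄ v1 ⋄ v6

Under associativity of m, the answer is the v's in reading order.
(v3 ⋄ v5) spells out as v3 ⋄ v5
(v4 ⋄ (v3 ⋄ v5)) spells out as v4 ⋄ v3 ⋄ v5
(v2 ⋄ v7) spells out as v2 ⋄ v7
((v2 ⋄ v7) ⋄ v1) spells out as v2 ⋄ v7 ⋄ v1
(((v2 ⋄ v7) ⋄ v1) ⋄ v6) spells out as v2 ⋄ v7 ⋄ v1 ⋄ v6
((v4 ⋄ (v3 ⋄ v5)) ⋄ (((v2 ⋄ v7) ⋄ v1) ⋄ v6)) spells out as v4 ⋄ v3 ⋄ v5 ⋄ v2 ⋄ v7 ⋄ v1 ⋄ v6


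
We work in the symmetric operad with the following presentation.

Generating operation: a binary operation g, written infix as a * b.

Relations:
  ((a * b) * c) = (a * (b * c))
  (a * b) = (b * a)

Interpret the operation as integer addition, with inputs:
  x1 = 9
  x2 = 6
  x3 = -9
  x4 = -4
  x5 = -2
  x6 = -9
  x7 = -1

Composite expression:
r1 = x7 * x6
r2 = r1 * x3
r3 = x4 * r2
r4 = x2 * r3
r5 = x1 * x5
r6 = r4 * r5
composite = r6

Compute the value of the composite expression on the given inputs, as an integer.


(x7 * x6) = -10
((x7 * x6) * x3) = -19
(x4 * ((x7 * x6) * x3)) = -23
(x2 * (x4 * ((x7 * x6) * x3))) = -17
(x1 * x5) = 7
((x2 * (x4 * ((x7 * x6) * x3))) * (x1 * x5)) = -10

-10


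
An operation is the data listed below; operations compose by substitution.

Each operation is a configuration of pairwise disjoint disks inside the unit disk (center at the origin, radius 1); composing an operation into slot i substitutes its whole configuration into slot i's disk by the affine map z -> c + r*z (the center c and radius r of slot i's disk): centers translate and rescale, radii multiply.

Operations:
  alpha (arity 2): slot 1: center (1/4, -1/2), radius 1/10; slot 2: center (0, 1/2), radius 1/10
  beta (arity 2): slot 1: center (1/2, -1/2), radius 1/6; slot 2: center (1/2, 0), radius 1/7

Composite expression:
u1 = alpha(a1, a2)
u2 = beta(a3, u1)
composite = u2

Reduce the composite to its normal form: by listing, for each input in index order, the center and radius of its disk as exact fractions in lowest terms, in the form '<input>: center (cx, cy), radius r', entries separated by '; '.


Nesting under beta composes maps z -> c + r*z down each a-path.
tracing a3 down its 1-map path: center (1/2, -1/2), radius 1/6
tracing a1 down its 2-map path: center (15/28, -1/14), radius 1/70
tracing a2 down its 2-map path: center (1/2, 1/14), radius 1/70

a1: center (15/28, -1/14), radius 1/70; a2: center (1/2, 1/14), radius 1/70; a3: center (1/2, -1/2), radius 1/6


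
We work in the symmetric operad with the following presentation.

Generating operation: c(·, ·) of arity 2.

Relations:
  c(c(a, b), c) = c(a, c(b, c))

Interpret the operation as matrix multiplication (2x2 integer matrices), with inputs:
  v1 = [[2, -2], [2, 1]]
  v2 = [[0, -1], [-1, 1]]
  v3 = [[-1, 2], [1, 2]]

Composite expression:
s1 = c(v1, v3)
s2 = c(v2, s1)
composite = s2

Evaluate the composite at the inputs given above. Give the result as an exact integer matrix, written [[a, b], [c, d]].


c(v1, v3) = [[-4, 0], [-1, 6]]
c(v2, c(v1, v3)) = [[1, -6], [3, 6]]

[[1, -6], [3, 6]]


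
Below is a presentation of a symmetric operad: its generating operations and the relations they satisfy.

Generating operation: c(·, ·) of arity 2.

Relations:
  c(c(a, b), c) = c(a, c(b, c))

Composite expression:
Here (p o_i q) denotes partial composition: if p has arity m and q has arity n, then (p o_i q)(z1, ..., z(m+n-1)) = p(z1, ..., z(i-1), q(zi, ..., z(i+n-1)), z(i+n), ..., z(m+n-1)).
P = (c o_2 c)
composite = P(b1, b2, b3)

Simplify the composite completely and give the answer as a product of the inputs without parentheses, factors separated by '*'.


Under associativity of c, the answer is the b's in reading order.
c(b2, b3) reduces to b2 * b3
c(b1, c(b2, b3)) reduces to b1 * b2 * b3

b1 * b2 * b3


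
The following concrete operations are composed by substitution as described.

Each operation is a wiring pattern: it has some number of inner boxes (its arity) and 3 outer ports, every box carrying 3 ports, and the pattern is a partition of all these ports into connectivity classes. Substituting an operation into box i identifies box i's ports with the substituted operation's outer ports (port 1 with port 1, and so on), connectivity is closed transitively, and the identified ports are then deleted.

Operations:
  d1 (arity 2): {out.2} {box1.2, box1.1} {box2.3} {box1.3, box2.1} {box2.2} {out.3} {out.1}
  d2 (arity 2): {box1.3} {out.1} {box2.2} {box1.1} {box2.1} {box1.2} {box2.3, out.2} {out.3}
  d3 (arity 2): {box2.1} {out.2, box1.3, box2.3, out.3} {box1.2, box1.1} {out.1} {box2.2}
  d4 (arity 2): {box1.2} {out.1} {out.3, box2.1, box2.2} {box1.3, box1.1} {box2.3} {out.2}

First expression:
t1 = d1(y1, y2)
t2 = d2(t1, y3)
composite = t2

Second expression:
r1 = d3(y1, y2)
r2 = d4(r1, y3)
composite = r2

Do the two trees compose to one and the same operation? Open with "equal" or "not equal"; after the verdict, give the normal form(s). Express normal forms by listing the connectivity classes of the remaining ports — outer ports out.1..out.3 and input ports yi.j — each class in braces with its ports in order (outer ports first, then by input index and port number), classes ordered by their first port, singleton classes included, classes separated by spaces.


not equal; the first gives {out.1} {out.2, y3.3} {out.3} {y1.1, y1.2} {y1.3, y2.1} {y2.2} {y2.3} {y3.1} {y3.2} and the second {out.1} {out.2} {out.3, y3.1, y3.2} {y1.1, y1.2} {y1.3, y2.3} {y2.1} {y2.2} {y3.3}

The first expression, normalized: {out.1} {out.2, y3.3} {out.3} {y1.1, y1.2} {y1.3, y2.1} {y2.2} {y2.3} {y3.1} {y3.2}
The second expression, normalized: {out.1} {out.2} {out.3, y3.1, y3.2} {y1.1, y1.2} {y1.3, y2.3} {y2.1} {y2.2} {y3.3}
The forms do not match — not equal.


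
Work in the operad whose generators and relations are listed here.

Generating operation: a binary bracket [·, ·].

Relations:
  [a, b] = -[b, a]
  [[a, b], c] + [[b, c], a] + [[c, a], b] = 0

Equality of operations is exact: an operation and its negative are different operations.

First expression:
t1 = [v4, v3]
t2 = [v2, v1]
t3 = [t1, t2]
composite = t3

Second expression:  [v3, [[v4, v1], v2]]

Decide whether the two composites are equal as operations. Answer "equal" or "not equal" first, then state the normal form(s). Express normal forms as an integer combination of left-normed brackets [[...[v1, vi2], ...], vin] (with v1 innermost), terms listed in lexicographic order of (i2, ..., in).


not equal: they reduce to -[[[v1, v2], v3], v4] + [[[v1, v2], v4], v3] and [[[v1, v4], v2], v3]


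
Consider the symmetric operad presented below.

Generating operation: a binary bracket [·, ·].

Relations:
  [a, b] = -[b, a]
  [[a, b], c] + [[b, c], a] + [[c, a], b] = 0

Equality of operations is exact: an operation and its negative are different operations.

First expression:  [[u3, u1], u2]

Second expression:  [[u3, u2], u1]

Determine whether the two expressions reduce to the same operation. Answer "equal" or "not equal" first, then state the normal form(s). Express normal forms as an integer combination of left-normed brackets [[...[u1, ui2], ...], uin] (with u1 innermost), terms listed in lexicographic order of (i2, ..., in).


The first composite normalizes to -[[u1, u3], u2]
The second composite normalizes to [[u1, u2], u3] - [[u1, u3], u2]
Different reductions; not equal.

not equal; first: -[[u1, u3], u2]; second: [[u1, u2], u3] - [[u1, u3], u2]


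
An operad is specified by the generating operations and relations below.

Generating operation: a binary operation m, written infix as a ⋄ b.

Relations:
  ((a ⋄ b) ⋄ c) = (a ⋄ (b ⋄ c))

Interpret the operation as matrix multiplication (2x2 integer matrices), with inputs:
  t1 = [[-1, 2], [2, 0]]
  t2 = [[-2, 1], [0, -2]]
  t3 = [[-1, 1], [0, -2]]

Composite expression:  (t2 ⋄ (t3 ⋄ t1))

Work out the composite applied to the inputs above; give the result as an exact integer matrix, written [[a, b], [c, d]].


(t3 ⋄ t1) = [[3, -2], [-4, 0]]
(t2 ⋄ (t3 ⋄ t1)) = [[-10, 4], [8, 0]]

[[-10, 4], [8, 0]]


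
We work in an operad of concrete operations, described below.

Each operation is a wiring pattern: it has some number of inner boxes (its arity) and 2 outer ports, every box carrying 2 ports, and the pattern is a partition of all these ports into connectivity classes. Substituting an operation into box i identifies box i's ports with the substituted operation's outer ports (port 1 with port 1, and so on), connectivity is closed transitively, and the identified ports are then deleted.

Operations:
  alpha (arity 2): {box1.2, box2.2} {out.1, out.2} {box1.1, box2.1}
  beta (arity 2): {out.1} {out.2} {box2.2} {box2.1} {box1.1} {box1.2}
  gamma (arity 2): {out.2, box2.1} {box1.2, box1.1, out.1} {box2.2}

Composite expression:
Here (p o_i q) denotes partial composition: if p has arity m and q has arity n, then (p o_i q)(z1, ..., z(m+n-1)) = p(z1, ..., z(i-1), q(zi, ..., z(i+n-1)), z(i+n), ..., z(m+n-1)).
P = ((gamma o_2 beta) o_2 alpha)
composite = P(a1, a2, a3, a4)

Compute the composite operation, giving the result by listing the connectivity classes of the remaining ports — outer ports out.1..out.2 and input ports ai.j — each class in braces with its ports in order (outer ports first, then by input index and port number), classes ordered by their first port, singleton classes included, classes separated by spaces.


Treat the ports identified at gamma as solder joints: merge, then drop.
composing alpha on (a2, a3), with out.j its own outer ports: {out.1, out.2} {a2.1, a3.1} {a2.2, a3.2}
composing beta on (a2, a3, a4), with out.j its own outer ports: {out.1} {out.2} {a2.1, a3.1} {a2.2, a3.2} {a4.1} {a4.2}
composing gamma on (a1, a2, a3, a4), with out.j its own outer ports: {out.1, a1.1, a1.2} {out.2} {a2.1, a3.1} {a2.2, a3.2} {a4.1} {a4.2}

{out.1, a1.1, a1.2} {out.2} {a2.1, a3.1} {a2.2, a3.2} {a4.1} {a4.2}


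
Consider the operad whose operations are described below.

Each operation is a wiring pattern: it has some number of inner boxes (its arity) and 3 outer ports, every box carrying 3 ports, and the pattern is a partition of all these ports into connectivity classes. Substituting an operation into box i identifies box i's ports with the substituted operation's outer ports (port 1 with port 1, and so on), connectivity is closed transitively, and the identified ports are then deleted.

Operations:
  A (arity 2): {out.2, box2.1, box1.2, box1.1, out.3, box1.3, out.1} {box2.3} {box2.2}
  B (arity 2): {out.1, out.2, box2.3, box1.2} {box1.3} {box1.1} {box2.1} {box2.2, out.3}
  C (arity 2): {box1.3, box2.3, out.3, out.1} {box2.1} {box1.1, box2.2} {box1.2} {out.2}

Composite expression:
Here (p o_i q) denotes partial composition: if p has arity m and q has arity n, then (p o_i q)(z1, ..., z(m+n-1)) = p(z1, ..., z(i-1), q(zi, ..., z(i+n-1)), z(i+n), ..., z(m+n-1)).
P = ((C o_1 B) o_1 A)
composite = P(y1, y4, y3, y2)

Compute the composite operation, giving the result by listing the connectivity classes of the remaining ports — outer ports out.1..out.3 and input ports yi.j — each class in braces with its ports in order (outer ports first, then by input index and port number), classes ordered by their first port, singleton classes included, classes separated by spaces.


{out.1, out.3, y2.3, y3.2} {out.2} {y1.1, y1.2, y1.3, y2.2, y3.3, y4.1} {y2.1} {y3.1} {y4.2} {y4.3}

After gluing at C, chains via deleted ports link the y-ports.
composing A on (y1, y4), with out.j its own outer ports: {out.1, out.2, out.3, y1.1, y1.2, y1.3, y4.1} {y4.2} {y4.3}
composing B on (y1, y4, y3), with out.j its own outer ports: {out.1, out.2, y1.1, y1.2, y1.3, y3.3, y4.1} {out.3, y3.2} {y3.1} {y4.2} {y4.3}
composing C on (y1, y4, y3, y2), with out.j its own outer ports: {out.1, out.3, y2.3, y3.2} {out.2} {y1.1, y1.2, y1.3, y2.2, y3.3, y4.1} {y2.1} {y3.1} {y4.2} {y4.3}


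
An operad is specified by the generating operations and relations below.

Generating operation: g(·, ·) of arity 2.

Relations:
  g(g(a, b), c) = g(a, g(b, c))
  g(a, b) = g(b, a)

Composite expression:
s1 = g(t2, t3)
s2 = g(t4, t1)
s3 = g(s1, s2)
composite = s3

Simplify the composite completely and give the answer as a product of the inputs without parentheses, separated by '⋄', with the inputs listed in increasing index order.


Key point: g commutes, so take the t-inputs in any fixed order.
g(t2, t3) unparenthesizes to t2 ⋄ t3
g(t4, t1) unparenthesizes to t4 ⋄ t1
g(g(t2, t3), g(t4, t1)) unparenthesizes to t2 ⋄ t3 ⋄ t4 ⋄ t1
commutativity sorts the factors: t1 ⋄ t2 ⋄ t3 ⋄ t4

t1 ⋄ t2 ⋄ t3 ⋄ t4


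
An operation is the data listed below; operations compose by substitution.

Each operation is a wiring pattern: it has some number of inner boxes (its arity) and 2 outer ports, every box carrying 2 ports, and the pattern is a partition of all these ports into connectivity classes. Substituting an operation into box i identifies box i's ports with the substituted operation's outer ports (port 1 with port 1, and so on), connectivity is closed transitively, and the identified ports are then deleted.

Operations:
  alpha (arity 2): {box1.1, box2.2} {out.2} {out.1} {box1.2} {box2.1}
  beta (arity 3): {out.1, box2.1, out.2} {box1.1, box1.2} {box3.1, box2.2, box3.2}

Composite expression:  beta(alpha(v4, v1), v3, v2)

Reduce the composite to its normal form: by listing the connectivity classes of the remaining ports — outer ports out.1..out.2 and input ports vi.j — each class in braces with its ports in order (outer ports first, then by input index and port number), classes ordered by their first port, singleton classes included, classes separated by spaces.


{out.1, out.2, v3.1} {v1.1} {v1.2, v4.1} {v2.1, v2.2, v3.2} {v4.2}

Substituting into beta glues patterns; closure does the rest.
alpha over (v4, v1) gives {out.1} {out.2} {v1.1} {v1.2, v4.1} {v4.2}, out.j being that stage's outer ports
beta over (v4, v1, v3, v2) gives {out.1, out.2, v3.1} {v1.1} {v1.2, v4.1} {v2.1, v2.2, v3.2} {v4.2}, out.j being that stage's outer ports


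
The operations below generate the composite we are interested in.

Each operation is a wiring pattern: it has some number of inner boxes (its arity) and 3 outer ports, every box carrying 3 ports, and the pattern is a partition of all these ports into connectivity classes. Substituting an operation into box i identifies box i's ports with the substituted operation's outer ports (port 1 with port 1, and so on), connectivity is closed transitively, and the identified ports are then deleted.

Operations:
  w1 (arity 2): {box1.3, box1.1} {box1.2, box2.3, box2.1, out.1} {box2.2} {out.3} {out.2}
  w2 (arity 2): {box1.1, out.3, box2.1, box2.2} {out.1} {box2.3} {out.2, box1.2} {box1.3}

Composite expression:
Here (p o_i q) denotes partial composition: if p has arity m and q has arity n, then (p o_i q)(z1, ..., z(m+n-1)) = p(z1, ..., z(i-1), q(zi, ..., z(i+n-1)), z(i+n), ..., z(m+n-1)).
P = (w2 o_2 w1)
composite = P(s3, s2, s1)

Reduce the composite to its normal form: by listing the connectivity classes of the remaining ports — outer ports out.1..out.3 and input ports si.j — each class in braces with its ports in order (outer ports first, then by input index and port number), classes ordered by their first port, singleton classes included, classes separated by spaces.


{out.1} {out.2, s3.2} {out.3, s1.1, s1.3, s2.2, s3.1} {s1.2} {s2.1, s2.3} {s3.3}

Two ports join when wires chain via w2-identified ports.
stage w1: inputs (s2, s1), connectivity {out.1, s1.1, s1.3, s2.2} {out.2} {out.3} {s1.2} {s2.1, s2.3}, out.j its boundary
stage w2: inputs (s3, s2, s1), connectivity {out.1} {out.2, s3.2} {out.3, s1.1, s1.3, s2.2, s3.1} {s1.2} {s2.1, s2.3} {s3.3}, out.j its boundary


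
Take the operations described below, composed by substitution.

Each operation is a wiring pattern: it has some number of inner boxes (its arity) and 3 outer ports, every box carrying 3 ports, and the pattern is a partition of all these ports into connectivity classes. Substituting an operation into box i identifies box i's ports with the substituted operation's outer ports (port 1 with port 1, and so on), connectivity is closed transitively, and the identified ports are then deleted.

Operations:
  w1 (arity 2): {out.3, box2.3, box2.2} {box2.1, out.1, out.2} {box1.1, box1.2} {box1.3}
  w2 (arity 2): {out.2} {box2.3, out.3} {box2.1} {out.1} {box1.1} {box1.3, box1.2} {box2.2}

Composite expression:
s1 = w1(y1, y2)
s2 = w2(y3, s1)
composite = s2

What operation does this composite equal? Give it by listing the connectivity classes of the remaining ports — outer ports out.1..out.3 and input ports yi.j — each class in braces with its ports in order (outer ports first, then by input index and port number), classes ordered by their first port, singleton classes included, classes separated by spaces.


{out.1} {out.2} {out.3, y2.2, y2.3} {y1.1, y1.2} {y1.3} {y2.1} {y3.1} {y3.2, y3.3}


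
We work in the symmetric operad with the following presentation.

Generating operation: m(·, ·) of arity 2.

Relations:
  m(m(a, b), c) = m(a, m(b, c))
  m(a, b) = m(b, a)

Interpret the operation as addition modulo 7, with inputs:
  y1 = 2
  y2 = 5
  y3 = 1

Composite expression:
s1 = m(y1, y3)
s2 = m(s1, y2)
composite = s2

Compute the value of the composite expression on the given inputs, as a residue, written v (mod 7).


1 (mod 7)

m(y1, y3) = 3
m(m(y1, y3), y2) = 1


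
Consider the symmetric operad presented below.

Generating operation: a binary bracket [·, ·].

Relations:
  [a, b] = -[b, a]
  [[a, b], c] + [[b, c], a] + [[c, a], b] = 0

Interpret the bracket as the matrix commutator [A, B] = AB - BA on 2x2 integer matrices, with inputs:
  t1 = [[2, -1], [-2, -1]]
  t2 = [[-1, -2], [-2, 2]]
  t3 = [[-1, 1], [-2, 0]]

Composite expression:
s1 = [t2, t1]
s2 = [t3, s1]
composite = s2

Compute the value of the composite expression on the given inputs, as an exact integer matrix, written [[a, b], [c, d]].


[[6, -13], [-20, -6]]


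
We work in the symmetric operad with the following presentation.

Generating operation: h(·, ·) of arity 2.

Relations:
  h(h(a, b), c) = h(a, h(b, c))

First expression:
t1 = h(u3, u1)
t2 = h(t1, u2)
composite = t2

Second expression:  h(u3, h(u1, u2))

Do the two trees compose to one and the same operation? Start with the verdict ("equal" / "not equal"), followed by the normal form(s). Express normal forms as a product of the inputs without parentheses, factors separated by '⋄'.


equal: each reduces to u3 ⋄ u1 ⋄ u2

The first expression, normalized: u3 ⋄ u1 ⋄ u2
The second expression, normalized: u3 ⋄ u1 ⋄ u2
Same normal form: equal.


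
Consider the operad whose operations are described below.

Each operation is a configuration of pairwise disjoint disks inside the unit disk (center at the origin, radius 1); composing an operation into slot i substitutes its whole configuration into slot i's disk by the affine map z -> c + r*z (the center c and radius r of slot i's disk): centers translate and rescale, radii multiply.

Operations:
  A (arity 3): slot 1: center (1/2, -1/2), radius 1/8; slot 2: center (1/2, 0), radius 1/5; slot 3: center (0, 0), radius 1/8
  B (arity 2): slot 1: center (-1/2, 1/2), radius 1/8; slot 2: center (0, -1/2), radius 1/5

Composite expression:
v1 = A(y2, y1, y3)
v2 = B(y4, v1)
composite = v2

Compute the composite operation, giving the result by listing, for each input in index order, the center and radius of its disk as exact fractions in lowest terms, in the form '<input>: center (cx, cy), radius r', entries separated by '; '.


Affine substitution under B: radii multiply and y-centers shift.
input y4: composing its 1 substitution step yields center (-1/2, 1/2), radius 1/8
input y2: composing its 2 substitution steps yields center (1/10, -3/5), radius 1/40
input y1: composing its 2 substitution steps yields center (1/10, -1/2), radius 1/25
input y3: composing its 2 substitution steps yields center (0, -1/2), radius 1/40

y1: center (1/10, -1/2), radius 1/25; y2: center (1/10, -3/5), radius 1/40; y3: center (0, -1/2), radius 1/40; y4: center (-1/2, 1/2), radius 1/8


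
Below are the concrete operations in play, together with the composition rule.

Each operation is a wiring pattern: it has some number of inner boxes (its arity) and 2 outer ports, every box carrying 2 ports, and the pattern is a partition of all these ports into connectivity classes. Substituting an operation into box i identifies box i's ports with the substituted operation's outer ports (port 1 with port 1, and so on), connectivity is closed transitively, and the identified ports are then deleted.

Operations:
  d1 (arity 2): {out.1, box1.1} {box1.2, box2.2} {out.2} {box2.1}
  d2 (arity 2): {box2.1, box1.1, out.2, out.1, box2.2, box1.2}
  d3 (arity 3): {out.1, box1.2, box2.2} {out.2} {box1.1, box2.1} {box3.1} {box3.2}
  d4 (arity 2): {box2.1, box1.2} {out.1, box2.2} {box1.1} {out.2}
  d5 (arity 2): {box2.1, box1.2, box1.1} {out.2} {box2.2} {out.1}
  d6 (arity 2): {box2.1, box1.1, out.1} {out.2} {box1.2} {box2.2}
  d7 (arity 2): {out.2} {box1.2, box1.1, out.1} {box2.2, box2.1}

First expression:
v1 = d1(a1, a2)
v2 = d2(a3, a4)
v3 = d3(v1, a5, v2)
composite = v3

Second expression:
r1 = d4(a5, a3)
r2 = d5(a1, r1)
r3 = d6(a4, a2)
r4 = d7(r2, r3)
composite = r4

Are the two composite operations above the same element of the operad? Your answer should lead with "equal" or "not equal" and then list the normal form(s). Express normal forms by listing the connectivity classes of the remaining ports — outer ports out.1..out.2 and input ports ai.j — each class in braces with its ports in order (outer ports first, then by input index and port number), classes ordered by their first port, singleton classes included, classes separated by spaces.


not equal; first: {out.1, a5.2} {out.2} {a1.1, a5.1} {a1.2, a2.2} {a2.1} {a3.1, a3.2, a4.1, a4.2}; second: {out.1} {out.2} {a1.1, a1.2, a3.2} {a2.1, a4.1} {a2.2} {a3.1, a5.2} {a4.2} {a5.1}

In normal form, the first expression is {out.1, a5.2} {out.2} {a1.1, a5.1} {a1.2, a2.2} {a2.1} {a3.1, a3.2, a4.1, a4.2}
In normal form, the second expression is {out.1} {out.2} {a1.1, a1.2, a3.2} {a2.1, a4.1} {a2.2} {a3.1, a5.2} {a4.2} {a5.1}
Different reductions; not equal.


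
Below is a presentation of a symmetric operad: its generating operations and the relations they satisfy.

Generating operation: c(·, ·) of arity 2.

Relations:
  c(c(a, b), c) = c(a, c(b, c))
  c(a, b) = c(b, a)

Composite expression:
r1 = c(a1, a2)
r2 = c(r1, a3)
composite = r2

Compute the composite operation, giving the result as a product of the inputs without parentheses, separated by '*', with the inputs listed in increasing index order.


a1 * a2 * a3

Shape and order are irrelevant to c; the a-input set decides.
c(a1, a2) linearizes to a1 * a2
c(c(a1, a2), a3) linearizes to a1 * a2 * a3
sorting the factors by input index: a1 * a2 * a3


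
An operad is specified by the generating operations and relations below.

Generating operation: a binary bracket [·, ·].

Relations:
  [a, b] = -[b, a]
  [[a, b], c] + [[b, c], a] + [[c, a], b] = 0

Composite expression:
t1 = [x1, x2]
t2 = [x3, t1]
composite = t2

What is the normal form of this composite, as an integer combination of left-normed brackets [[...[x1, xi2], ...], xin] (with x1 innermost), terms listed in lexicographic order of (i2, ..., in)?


-[[x1, x2], x3]

Antisymmetry and Jacobi reduce to x1-anchored left-normed brackets.
Composite bracket: [x3, [x1, x2]]
Under [a, b] = ab - ba we get 4 signed associative words (2^2 = 4).
Collect the words opening with x1:
  word x1x2x3 has sign -1, contributing -[[x1, x2], x3]


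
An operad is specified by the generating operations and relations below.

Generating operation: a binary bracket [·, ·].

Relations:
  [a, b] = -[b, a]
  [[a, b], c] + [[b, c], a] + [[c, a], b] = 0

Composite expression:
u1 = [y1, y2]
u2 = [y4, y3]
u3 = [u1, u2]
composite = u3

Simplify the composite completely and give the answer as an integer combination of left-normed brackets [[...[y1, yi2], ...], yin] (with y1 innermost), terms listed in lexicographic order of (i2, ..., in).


-[[[y1, y2], y3], y4] + [[[y1, y2], y4], y3]

Skip Jacobi rewriting: expand, keep y1-initial words, read off terms.
Composite bracket: [[y1, y2], [y4, y3]]
Full expansion: 8 signed words from ab - ba (2^3 = 8).
The y1-initial words carry the normal form:
  y1y2y3y4 appears with sign -1, giving the term -[[[y1, y2], y3], y4]
  y1y2y4y3 appears with sign +1, giving the term +[[[y1, y2], y4], y3]


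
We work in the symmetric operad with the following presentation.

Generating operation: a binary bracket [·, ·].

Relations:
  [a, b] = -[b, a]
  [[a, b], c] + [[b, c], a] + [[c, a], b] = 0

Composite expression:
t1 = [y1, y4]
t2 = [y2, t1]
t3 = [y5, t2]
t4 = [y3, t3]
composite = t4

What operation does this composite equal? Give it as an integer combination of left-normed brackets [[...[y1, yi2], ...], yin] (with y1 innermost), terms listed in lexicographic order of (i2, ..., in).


Skip Jacobi rewriting: expand, keep y1-initial words, read off terms.
Composite bracket: [y3, [y5, [y2, [y1, y4]]]]
Expanding via [a, b] = ab - ba: 16 signed words (2^4 = 16).
The y1-initial words carry the normal form:
  the word y1y4y2y5y3 carries sign -1 and contributes -[[[[y1, y4], y2], y5], y3]

-[[[[y1, y4], y2], y5], y3]


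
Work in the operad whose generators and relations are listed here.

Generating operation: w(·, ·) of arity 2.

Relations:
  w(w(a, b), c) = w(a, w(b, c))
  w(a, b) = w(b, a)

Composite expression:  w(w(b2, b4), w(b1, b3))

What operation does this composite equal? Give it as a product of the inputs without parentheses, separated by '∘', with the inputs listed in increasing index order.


b1 ∘ b2 ∘ b3 ∘ b4

Key point: w commutes, so take the b-inputs in any fixed order.
w(b2, b4) spells out as b2 ∘ b4
w(b1, b3) spells out as b1 ∘ b3
w(w(b2, b4), w(b1, b3)) spells out as b2 ∘ b4 ∘ b1 ∘ b3
the factors in increasing index order: b1 ∘ b2 ∘ b3 ∘ b4


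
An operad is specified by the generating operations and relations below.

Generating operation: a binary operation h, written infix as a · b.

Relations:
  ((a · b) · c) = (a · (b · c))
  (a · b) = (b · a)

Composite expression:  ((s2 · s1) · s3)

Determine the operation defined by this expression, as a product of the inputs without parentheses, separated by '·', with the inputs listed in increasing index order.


Both nesting and order wash out for h; what remains is which s's occur.
(s2 · s1) flattens to s2 · s1
((s2 · s1) · s3) flattens to s2 · s1 · s3
putting the inputs in ascending order: s1 · s2 · s3

s1 · s2 · s3


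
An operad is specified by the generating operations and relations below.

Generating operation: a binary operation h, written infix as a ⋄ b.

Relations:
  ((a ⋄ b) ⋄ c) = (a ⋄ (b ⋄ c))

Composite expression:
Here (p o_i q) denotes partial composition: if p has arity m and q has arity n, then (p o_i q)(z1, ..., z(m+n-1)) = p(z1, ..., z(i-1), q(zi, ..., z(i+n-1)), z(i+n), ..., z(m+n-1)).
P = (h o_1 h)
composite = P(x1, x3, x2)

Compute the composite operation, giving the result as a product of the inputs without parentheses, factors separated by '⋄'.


x1 ⋄ x3 ⋄ x2

Key point: h is associative — brackets drop, the x-order remains.
(x1 ⋄ x3) unparenthesizes to x1 ⋄ x3
((x1 ⋄ x3) ⋄ x2) unparenthesizes to x1 ⋄ x3 ⋄ x2


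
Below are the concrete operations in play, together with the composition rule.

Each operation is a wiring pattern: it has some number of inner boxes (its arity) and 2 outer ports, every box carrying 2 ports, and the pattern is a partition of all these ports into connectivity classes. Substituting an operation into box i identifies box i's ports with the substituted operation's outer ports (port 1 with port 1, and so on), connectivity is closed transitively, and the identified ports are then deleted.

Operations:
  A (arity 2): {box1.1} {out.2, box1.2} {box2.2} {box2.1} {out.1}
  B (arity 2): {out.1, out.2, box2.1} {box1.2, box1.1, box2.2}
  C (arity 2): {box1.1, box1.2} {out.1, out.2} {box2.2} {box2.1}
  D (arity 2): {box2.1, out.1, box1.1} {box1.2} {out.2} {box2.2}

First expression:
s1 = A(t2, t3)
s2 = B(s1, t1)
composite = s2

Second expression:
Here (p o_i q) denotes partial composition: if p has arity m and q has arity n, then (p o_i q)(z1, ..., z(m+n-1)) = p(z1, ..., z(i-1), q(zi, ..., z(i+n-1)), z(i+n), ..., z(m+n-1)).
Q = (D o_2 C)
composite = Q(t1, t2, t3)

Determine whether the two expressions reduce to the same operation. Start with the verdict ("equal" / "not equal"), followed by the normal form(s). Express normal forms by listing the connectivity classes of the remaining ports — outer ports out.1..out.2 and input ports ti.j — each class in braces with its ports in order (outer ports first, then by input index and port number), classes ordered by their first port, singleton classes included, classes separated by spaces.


not equal — first {out.1, out.2, t1.1} {t1.2, t2.2} {t2.1} {t3.1} {t3.2}, second {out.1, t1.1} {out.2} {t1.2} {t2.1, t2.2} {t3.1} {t3.2}

Normal form of the first expression: {out.1, out.2, t1.1} {t1.2, t2.2} {t2.1} {t3.1} {t3.2}
Normal form of the second expression: {out.1, t1.1} {out.2} {t1.2} {t2.1, t2.2} {t3.1} {t3.2}
The normal forms differ: not equal.


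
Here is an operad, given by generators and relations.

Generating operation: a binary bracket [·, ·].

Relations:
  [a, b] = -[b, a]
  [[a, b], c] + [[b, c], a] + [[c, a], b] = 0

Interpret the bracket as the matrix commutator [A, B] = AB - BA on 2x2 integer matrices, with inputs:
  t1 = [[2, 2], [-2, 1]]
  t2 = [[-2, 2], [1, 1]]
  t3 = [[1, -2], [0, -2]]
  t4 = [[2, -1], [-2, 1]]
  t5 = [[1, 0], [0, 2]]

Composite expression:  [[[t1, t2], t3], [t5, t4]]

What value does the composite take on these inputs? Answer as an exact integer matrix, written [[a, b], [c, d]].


[[81, 20], [40, -81]]

[t1, t2] = [[6, 8], [5, -6]]
[[t1, t2], t3] = [[10, -48], [15, -10]]
[t5, t4] = [[0, 1], [-2, 0]]
[[[t1, t2], t3], [t5, t4]] = [[81, 20], [40, -81]]


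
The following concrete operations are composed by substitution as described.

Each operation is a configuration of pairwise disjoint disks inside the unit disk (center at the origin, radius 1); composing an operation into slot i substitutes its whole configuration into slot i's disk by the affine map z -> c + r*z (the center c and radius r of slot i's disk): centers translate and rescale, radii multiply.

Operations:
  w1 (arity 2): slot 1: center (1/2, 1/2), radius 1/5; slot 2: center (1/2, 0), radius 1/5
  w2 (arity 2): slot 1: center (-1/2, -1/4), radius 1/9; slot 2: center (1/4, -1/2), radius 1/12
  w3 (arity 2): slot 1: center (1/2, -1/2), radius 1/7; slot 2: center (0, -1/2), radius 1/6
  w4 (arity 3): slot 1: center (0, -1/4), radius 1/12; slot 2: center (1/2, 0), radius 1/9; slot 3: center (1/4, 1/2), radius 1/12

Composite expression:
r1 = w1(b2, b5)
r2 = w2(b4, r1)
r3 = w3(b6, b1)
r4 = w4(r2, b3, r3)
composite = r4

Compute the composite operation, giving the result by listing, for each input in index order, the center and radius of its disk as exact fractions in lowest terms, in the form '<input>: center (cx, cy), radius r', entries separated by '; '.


Affine substitution under w4: radii multiply and b-centers shift.
for b4, the 2-step affine chain lands on center (-1/24, -13/48), radius 1/108
for b2, the 3-step affine chain lands on center (7/288, -83/288), radius 1/720
for b5, the 3-step affine chain lands on center (7/288, -7/24), radius 1/720
for b3, the 1-step affine chain lands on center (1/2, 0), radius 1/9
for b6, the 2-step affine chain lands on center (7/24, 11/24), radius 1/84
for b1, the 2-step affine chain lands on center (1/4, 11/24), radius 1/72

b1: center (1/4, 11/24), radius 1/72; b2: center (7/288, -83/288), radius 1/720; b3: center (1/2, 0), radius 1/9; b4: center (-1/24, -13/48), radius 1/108; b5: center (7/288, -7/24), radius 1/720; b6: center (7/24, 11/24), radius 1/84


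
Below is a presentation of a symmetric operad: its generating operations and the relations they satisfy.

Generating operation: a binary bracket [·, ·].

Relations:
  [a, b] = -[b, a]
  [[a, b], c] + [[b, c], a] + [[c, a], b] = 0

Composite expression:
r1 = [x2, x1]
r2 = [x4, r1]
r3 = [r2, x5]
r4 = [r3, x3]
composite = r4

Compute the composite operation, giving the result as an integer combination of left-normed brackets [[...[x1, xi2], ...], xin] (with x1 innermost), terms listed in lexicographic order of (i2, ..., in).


[[[[x1, x2], x4], x5], x3]

A multilinear Lie element is pinned by x1-initial words (x1 innermost).
Composite bracket: [[[x4, [x2, x1]], x5], x3]
Full expansion: 16 signed words from ab - ba (2^4 = 16).
Only words starting with x1 matter:
  x1x2x4x5x3 appears with sign +1, giving the term +[[[[x1, x2], x4], x5], x3]


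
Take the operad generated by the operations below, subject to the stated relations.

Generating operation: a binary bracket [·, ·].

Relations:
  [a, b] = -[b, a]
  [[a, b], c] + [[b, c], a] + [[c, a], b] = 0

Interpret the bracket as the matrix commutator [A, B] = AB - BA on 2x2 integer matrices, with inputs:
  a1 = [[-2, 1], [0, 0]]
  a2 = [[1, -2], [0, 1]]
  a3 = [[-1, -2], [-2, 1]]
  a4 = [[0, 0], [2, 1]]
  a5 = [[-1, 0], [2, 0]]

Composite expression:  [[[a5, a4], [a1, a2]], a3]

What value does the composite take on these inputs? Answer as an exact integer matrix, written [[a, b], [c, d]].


[a5, a4] = [[0, 0], [0, 0]]
[a1, a2] = [[0, 4], [0, 0]]
[[a5, a4], [a1, a2]] = [[0, 0], [0, 0]]
[[[a5, a4], [a1, a2]], a3] = [[0, 0], [0, 0]]

[[0, 0], [0, 0]]


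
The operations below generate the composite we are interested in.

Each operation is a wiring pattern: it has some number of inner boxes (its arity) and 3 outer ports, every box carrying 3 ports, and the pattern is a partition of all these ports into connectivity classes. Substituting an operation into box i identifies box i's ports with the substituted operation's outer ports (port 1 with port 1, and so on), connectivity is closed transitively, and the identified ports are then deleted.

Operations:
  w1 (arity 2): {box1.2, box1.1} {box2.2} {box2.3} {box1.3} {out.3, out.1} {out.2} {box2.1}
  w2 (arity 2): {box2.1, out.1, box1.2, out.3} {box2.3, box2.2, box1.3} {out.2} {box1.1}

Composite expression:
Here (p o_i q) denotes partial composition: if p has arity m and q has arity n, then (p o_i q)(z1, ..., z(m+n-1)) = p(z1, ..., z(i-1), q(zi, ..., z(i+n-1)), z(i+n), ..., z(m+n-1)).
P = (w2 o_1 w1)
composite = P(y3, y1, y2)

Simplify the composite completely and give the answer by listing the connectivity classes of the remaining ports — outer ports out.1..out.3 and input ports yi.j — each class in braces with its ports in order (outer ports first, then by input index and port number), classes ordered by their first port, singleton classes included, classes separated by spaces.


{out.1, out.3, y2.1} {out.2} {y1.1} {y1.2} {y1.3} {y2.2, y2.3} {y3.1, y3.2} {y3.3}

Reachability decides: close wires over w2-identified ports.
after w1, the pattern on (y3, y1) reads {out.1, out.3} {out.2} {y1.1} {y1.2} {y1.3} {y3.1, y3.2} {y3.3} (out.j = its outer ports)
after w2, the pattern on (y3, y1, y2) reads {out.1, out.3, y2.1} {out.2} {y1.1} {y1.2} {y1.3} {y2.2, y2.3} {y3.1, y3.2} {y3.3} (out.j = its outer ports)


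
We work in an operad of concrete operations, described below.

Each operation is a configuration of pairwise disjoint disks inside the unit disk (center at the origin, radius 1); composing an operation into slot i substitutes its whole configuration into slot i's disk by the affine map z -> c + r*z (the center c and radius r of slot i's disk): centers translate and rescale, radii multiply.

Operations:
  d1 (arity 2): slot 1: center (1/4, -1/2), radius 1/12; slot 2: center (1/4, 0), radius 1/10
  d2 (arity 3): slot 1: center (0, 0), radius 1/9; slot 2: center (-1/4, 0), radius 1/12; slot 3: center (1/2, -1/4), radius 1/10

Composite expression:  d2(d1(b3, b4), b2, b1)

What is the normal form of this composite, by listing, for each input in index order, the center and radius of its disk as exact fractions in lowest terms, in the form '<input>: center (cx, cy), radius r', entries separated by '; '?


Below d2, radii multiply path by path; the b-disk centers shift.
b3: after 2 affine steps, its disk has center (1/36, -1/18), radius 1/108
b4: after 2 affine steps, its disk has center (1/36, 0), radius 1/90
b2: after 1 affine step, its disk has center (-1/4, 0), radius 1/12
b1: after 1 affine step, its disk has center (1/2, -1/4), radius 1/10

b1: center (1/2, -1/4), radius 1/10; b2: center (-1/4, 0), radius 1/12; b3: center (1/36, -1/18), radius 1/108; b4: center (1/36, 0), radius 1/90


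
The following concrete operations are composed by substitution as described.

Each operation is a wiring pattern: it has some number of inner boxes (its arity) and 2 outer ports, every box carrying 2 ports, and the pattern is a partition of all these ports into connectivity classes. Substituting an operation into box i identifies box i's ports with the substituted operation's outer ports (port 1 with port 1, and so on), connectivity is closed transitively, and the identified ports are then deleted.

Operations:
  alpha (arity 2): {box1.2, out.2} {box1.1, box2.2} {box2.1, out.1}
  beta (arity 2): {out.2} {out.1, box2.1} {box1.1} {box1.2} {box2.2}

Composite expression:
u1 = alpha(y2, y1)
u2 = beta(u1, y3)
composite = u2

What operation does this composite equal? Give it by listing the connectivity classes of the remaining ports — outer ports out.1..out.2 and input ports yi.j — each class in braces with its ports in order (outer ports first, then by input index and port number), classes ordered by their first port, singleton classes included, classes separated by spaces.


{out.1, y3.1} {out.2} {y1.1} {y1.2, y2.1} {y2.2} {y3.2}

Two ports join when wires chain via beta-identified ports.
through alpha, on inputs (y2, y1): {out.1, y1.1} {out.2, y2.2} {y1.2, y2.1} (out.j = stage outer ports)
through beta, on inputs (y2, y1, y3): {out.1, y3.1} {out.2} {y1.1} {y1.2, y2.1} {y2.2} {y3.2} (out.j = stage outer ports)
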